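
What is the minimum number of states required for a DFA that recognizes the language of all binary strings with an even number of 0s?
Language: binary strings with an even number of 0s
Lower bound (Myhill–Nerode): the prefixes ε, 0 are pairwise distinguishable:
  ε vs 0: suffix ε distinguishes them (ε has zero 0s (accepted), 0 has one 0 (rejected))
So any DFA needs at least 2 states.
Upper bound: a DFA with 2 states exists (one state per class above).
Minimum states: 2

Final answer: 2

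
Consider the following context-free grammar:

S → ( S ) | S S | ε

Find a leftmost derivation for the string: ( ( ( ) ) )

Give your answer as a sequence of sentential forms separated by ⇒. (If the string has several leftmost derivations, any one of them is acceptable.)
Start with S.
Step 1: the leftmost non-terminal is S; apply S → ( S ):  ( S )
Step 2: the leftmost non-terminal is S; apply S → ( S ):  ( ( S ) )
Step 3: the leftmost non-terminal is S; apply S → ( S ):  ( ( ( S ) ) )
Step 4: the leftmost non-terminal is S; apply S → ε:  ( ( ( ) ) )

Final answer: S ⇒ ( S ) ⇒ ( ( S ) ) ⇒ ( ( ( S ) ) ) ⇒ ( ( ( ) ) )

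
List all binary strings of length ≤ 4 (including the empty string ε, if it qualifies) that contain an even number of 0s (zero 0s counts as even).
Checking every binary string of length 0 to 4:
  Length 0: accepted: ε | rejected: (none)
  Length 1: accepted: 1 | rejected: 0
  Length 2: accepted: 00, 11 | rejected: 01, 10
  Length 3: accepted: 001, 010, 100, 111 | rejected: 000, 011, 101, 110
  Length 4: accepted: 0000, 0011, 0101, 0110, 1001, 1010, 1100, 1111 | rejected: 0001, 0010, 0100, 0111, 1000, 1011, 1101, 1110
Total: 16 string(s).

Final answer: ε, 1, 00, 11, 001, 010, 100, 111, 0000, 0011, 0101, 0110, 1001, 1010, 1100, 1111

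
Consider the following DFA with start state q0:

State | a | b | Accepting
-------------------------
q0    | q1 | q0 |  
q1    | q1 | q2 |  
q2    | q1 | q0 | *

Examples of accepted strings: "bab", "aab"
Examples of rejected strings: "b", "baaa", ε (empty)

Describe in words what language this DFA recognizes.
strings over {a,b} ending with 'ab'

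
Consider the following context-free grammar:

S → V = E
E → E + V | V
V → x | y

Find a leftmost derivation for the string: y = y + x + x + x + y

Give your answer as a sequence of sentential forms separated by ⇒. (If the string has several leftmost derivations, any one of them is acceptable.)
Start with S.
Step 1: the leftmost non-terminal is S; apply S → V = E:  V = E
Step 2: the leftmost non-terminal is V; apply V → y:  y = E
Step 3: the leftmost non-terminal is E; apply E → E + V:  y = E + V
Step 4: the leftmost non-terminal is E; apply E → E + V:  y = E + V + V
Step 5: the leftmost non-terminal is E; apply E → E + V:  y = E + V + V + V
Step 6: the leftmost non-terminal is E; apply E → E + V:  y = E + V + V + V + V
Step 7: the leftmost non-terminal is E; apply E → V:  y = V + V + V + V + V
Step 8: the leftmost non-terminal is V; apply V → y:  y = y + V + V + V + V
Step 9: the leftmost non-terminal is V; apply V → x:  y = y + x + V + V + V
Step 10: the leftmost non-terminal is V; apply V → x:  y = y + x + x + V + V
Step 11: the leftmost non-terminal is V; apply V → x:  y = y + x + x + x + V
Step 12: the leftmost non-terminal is V; apply V → y:  y = y + x + x + x + y

Final answer: S ⇒ V = E ⇒ y = E ⇒ y = E + V ⇒ y = E + V + V ⇒ y = E + V + V + V ⇒ y = E + V + V + V + V ⇒ y = V + V + V + V + V ⇒ y = y + V + V + V + V ⇒ y = y + x + V + V + V ⇒ y = y + x + x + V + V ⇒ y = y + x + x + x + V ⇒ y = y + x + x + x + y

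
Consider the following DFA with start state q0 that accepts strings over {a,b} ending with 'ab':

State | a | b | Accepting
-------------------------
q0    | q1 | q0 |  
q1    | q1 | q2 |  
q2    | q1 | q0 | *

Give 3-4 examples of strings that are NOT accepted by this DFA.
Any strings that end in a non-accepting state work; for example:
"aba": q0 → q1 → q2 → q1; q1 is not accepting → rejected
"abb": q0 → q1 → q2 → q0; q0 is not accepting → rejected
"aaaa": q0 → q1 → q1 → q1 → q1; q1 is not accepting → rejected
"bbba": q0 → q0 → q0 → q0 → q1; q1 is not accepting → rejected

Final answer: "aba", "abb", "aaaa", "bbba"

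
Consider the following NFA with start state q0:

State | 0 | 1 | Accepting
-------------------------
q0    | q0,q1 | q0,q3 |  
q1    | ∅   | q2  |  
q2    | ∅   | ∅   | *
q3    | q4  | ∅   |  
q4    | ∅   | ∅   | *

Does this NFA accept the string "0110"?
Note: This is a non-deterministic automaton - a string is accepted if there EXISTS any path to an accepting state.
Track the set of states the NFA could be in: start {q0}
Read '0': {q0} → {q0, q1}
Read '1': {q0, q1} → {q0, q2, q3}
Read '1': {q0, q2, q3} → {q0, q3}
Read '0': {q0, q3} → {q0, q1, q4}
Final set {q0, q1, q4} contains accepting state(s) {q4} → accepted.

Final answer: Yes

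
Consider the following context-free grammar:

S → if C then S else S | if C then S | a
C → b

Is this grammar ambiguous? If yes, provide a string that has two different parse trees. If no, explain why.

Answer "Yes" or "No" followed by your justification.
The 'dangling else' can attach to either if. Two leftmost derivations of  if b then if b then a else a:
  (1) S ⇒ if C then S else S ⇒ if b then S else S ⇒ if b then if C then S else S ⇒ if b then if b then S else S ⇒ if b then if b then a else S ⇒ if b then if b then a else a   (else belongs to the outer if)
  (2) S ⇒ if C then S ⇒ if b then S ⇒ if b then if C then S else S ⇒ if b then if b then S else S ⇒ if b then if b then a else S ⇒ if b then if b then a else a   (else belongs to the inner if)
Two distinct parse trees for the same string, so the grammar is ambiguous.

Final answer: Yes - the string 'if b then if b then a else a' has two distinct leftmost derivations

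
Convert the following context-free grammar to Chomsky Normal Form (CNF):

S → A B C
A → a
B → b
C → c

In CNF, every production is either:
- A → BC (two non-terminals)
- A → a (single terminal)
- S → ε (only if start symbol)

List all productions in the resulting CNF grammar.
The grammar has no ε-productions or unit productions to eliminate.
A → a is already in CNF (single terminal) – keep it.
B → b is already in CNF (single terminal) – keep it.
C → c is already in CNF (single terminal) – keep it.
S → A B C has 3 symbols on the right: break it into binary productions S → A X0, X0 → B C.
Resulting CNF grammar (5 productions): A → a; B → b; C → c; S → A X0; X0 → B C

Final answer: A → a; B → b; C → c; S → A X0; X0 → B C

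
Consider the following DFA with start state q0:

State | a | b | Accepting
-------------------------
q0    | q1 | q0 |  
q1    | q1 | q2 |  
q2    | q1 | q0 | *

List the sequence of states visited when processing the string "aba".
q0 → q1 → q2 → q1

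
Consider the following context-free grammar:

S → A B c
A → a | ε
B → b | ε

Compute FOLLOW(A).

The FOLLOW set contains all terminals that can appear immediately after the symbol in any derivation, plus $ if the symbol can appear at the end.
A occurs in S → A B c followed by B c. Add FIRST(B) minus ε = {b}; B is nullable (B → ε), so what follows B can also follow A: the terminal c. FOLLOW(A) = {b, c}.

Final answer: {b, c}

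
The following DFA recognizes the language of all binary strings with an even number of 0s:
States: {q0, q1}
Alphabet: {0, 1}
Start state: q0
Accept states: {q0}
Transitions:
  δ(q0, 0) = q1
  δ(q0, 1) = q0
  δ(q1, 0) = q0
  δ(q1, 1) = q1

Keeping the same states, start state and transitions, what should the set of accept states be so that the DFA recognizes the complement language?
The DFA is complete (every state has a transition on every symbol), so the complement
is recognized by the same DFA with accepting and non-accepting states swapped.
Original accept states: {q0}
Complement accept states = All states - Original accept states
= {q0, q1} - {q0}
= {q1}
Complement language: strings with an ODD number of 0s

Final answer: {q1}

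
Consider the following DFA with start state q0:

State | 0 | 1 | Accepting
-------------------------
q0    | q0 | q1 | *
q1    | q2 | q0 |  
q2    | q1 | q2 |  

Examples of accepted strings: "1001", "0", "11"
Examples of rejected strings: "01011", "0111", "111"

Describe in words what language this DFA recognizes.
binary numbers divisible by 3 (treating the string as a binary integer; leading zeros allowed, the empty string counts as 0)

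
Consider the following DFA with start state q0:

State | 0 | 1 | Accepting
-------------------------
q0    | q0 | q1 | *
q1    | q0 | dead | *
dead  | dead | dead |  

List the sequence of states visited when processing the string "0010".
q0 → q0 → q0 → q1 → q0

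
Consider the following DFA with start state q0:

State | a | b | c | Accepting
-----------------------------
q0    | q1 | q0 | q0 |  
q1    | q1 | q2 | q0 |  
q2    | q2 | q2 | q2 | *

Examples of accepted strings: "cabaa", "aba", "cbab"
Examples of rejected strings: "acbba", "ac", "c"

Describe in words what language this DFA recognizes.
strings over {a,b,c} containing 'ab' as substring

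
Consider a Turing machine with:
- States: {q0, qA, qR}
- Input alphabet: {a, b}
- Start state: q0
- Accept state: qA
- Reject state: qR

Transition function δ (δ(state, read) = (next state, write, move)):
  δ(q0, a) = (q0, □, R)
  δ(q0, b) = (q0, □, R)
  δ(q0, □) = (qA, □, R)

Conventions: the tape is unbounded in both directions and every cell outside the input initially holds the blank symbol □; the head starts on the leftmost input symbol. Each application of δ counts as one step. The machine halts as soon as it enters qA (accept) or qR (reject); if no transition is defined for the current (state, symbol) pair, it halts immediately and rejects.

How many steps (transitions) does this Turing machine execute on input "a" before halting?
Step 0: [q0]a (head at position 0)
Step 1: δ(q0, a) = (q0, □, R)  ⊢  □[q0]□ (head at position 1)
Step 2: δ(q0, □) = (qA, □, R)  ⊢  □□[qA]□ (head at position 2)
The machine is in qA, so it halts and accepts.
Number of transitions executed: 2.

Final answer: 2 steps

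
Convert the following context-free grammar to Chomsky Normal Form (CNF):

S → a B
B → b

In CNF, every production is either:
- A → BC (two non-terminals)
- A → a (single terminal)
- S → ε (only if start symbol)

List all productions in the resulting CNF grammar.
The grammar has no ε-productions or unit productions to eliminate.
S → a B has terminal a in a right-hand side of length ≥ 2: introduce T_a → a and use T_a in place of a.
B → b is already in CNF (single terminal) – keep it.
S → a B becomes S → T_a B.
Resulting CNF grammar (3 productions): T_a → a; B → b; S → T_a B

Final answer: T_a → a; B → b; S → T_a B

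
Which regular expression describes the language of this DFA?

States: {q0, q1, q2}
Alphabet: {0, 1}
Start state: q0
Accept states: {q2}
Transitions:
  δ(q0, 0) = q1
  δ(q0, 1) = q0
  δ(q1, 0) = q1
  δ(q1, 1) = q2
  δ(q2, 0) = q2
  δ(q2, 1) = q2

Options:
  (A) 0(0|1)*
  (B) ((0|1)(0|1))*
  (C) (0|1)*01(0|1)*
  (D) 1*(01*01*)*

Testing sample strings against the DFA:
  '101' -> accepted
  '01' -> accepted
  '01001' -> accepted
  '001' -> accepted
Checking each option for a counterexample:
  (A) 0(0|1)*: '0' is rejected by the DFA but matches the regex → eliminated
  (B) ((0|1)(0|1))*: ε is rejected by the DFA but matches the regex → eliminated
  (C) (0|1)*01(0|1)*: agrees with the DFA on all strings of length ≤ 4
  (D) 1*(01*01*)*: ε is rejected by the DFA but matches the regex → eliminated
Only (C) (0|1)*01(0|1)* is consistent with the DFA.

Final answer: (C) (0|1)*01(0|1)*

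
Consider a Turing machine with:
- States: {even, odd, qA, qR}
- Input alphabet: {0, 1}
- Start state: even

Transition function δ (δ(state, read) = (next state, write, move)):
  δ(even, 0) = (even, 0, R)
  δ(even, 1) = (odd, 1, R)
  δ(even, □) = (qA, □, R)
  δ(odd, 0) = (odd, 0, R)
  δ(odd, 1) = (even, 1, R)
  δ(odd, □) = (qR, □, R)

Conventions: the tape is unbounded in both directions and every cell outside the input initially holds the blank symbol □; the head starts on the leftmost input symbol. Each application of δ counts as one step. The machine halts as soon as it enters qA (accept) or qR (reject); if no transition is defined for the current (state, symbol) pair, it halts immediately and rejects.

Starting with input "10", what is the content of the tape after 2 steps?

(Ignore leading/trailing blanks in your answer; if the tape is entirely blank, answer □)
Step 0: [even]10 (head at position 0)
Step 1: δ(even, 1) = (odd, 1, R)  ⊢  1[odd]0 (head at position 1)
Step 2: δ(odd, 0) = (odd, 0, R)  ⊢  10[odd]□ (head at position 2)
Tape after 2 steps (ignoring surrounding blanks): 10

Final answer: Tape: 10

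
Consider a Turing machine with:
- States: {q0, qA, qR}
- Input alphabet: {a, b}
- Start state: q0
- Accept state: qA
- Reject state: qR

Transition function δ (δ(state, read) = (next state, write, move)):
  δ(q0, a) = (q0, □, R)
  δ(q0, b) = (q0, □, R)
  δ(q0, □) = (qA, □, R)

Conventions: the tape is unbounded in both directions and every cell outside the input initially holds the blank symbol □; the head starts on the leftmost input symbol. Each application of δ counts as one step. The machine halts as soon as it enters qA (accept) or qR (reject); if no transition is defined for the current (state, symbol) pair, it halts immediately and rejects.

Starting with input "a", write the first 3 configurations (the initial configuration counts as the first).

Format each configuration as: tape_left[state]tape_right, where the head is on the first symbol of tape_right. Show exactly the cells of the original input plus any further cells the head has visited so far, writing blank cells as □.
Step 0: [q0]a (head at position 0)
Step 1: δ(q0, a) = (q0, □, R)  ⊢  □[q0]□ (head at position 1)
Step 2: δ(q0, □) = (qA, □, R)  ⊢  □□[qA]□ (head at position 2)

Final answer: [q0]a ⊢ □[q0]□ ⊢ □□[qA]□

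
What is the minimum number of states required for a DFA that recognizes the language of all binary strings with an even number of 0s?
Language: binary strings with an even number of 0s
Lower bound (Myhill–Nerode): the prefixes ε, 0 are pairwise distinguishable:
  ε vs 0: suffix ε distinguishes them (ε has zero 0s (accepted), 0 has one 0 (rejected))
So any DFA needs at least 2 states.
Upper bound: a DFA with 2 states exists (one state per class above).
Minimum states: 2

Final answer: 2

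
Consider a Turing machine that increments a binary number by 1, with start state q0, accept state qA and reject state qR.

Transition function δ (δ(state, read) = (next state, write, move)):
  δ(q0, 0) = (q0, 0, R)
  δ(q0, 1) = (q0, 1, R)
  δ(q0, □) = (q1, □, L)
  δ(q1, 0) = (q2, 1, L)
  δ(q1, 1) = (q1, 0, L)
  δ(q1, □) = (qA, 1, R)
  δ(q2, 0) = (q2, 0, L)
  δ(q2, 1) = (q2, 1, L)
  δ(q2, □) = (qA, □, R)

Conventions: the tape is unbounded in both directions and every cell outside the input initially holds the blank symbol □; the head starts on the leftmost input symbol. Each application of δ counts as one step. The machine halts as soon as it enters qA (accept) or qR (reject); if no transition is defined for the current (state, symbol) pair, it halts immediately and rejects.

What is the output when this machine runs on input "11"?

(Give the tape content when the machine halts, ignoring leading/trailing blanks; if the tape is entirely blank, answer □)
Step 0: [q0]11 (head at position 0)
Step 1: δ(q0, 1) = (q0, 1, R)  ⊢  1[q0]1 (head at position 1)
Step 2: δ(q0, 1) = (q0, 1, R)  ⊢  11[q0]□ (head at position 2)
Step 3: δ(q0, □) = (q1, □, L)  ⊢  1[q1]1□ (head at position 1)
Step 4: δ(q1, 1) = (q1, 0, L)  ⊢  [q1]10□ (head at position 0)
Step 5: δ(q1, 1) = (q1, 0, L)  ⊢  [q1]□00□ (head at position -1)
Step 6: δ(q1, □) = (qA, 1, R)  ⊢  1[qA]00□ (head at position 0)
The machine is in qA, so it halts and accepts.
Tape content when halted (ignoring surrounding blanks): 100

Final answer: Output: 100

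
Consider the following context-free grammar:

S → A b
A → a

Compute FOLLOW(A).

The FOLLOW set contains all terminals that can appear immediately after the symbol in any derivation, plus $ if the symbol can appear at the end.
A occurs only in S → A b, where it is immediately followed by the terminal b. So FOLLOW(A) = {b}.

Final answer: {b}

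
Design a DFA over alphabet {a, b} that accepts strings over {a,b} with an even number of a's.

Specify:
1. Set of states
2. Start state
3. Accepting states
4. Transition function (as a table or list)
One valid DFA (any DFA recognizing the same language is acceptable):
States: {q0, q1}
Start: q0
Accepting: {q0}
Transitions (accepting states marked with *):
State | a | b | Accepting
-------------------------
q0    | q1 | q0 | *
q1    | q0 | q1 |  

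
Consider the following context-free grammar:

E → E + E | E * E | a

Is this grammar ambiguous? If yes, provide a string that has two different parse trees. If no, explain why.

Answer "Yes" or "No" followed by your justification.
Two different leftmost derivations of a + a * a:
  (1) E ⇒ E + E ⇒ a + E ⇒ a + E * E ⇒ a + a * E ⇒ a + a * a   (tree groups a + (a * a))
  (2) E ⇒ E * E ⇒ E + E * E ⇒ a + E * E ⇒ a + a * E ⇒ a + a * a   (tree groups (a + a) * a)
Two distinct leftmost derivations = two distinct parse trees, so the grammar is ambiguous.

Final answer: Yes - the string 'a + a * a' has two distinct leftmost derivations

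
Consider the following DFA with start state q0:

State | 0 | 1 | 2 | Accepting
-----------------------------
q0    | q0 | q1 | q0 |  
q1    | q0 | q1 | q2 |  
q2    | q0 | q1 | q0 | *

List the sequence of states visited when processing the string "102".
q0 → q1 → q0 → q0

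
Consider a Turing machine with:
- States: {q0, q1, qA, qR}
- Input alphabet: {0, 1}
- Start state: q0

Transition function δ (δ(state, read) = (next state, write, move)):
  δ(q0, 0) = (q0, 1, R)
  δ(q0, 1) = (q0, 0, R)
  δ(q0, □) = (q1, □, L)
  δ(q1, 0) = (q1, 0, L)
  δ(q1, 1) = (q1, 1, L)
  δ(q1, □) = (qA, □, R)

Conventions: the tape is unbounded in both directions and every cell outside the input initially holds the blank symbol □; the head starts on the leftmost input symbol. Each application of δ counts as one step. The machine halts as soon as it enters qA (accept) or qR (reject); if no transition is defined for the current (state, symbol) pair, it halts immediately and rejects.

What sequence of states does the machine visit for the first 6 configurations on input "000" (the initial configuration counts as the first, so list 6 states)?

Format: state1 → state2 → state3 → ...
Step 0: [q0]000 (head at position 0)
Step 1: δ(q0, 0) = (q0, 1, R)  ⊢  1[q0]00 (head at position 1)
Step 2: δ(q0, 0) = (q0, 1, R)  ⊢  11[q0]0 (head at position 2)
Step 3: δ(q0, 0) = (q0, 1, R)  ⊢  111[q0]□ (head at position 3)
Step 4: δ(q0, □) = (q1, □, L)  ⊢  11[q1]1□ (head at position 2)
Step 5: δ(q1, 1) = (q1, 1, L)  ⊢  1[q1]11□ (head at position 1)
Reading off the states of these 6 configurations: q0 → q0 → q0 → q0 → q1 → q1

Final answer: q0 → q0 → q0 → q0 → q1 → q1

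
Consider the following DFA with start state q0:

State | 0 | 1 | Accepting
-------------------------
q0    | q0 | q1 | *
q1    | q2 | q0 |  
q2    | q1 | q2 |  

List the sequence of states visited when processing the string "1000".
q0 → q1 → q2 → q1 → q2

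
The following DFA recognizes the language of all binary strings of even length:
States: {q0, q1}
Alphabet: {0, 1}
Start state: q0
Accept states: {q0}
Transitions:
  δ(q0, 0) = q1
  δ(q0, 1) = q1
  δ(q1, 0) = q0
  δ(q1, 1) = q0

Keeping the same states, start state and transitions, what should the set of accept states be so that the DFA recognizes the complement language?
The DFA is complete (every state has a transition on every symbol), so the complement
is recognized by the same DFA with accepting and non-accepting states swapped.
Original accept states: {q0}
Complement accept states = All states - Original accept states
= {q0, q1} - {q0}
= {q1}
Complement language: strings of ODD length

Final answer: {q1}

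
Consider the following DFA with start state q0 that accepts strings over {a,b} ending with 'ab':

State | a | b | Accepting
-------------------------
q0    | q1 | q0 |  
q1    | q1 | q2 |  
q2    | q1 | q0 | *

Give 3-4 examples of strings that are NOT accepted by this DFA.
Any strings that end in a non-accepting state work; for example:
"b": q0 → q0; q0 is not accepting → rejected
"aabb": q0 → q1 → q1 → q2 → q0; q0 is not accepting → rejected
"abaa": q0 → q1 → q2 → q1 → q1; q1 is not accepting → rejected
"baaa": q0 → q0 → q1 → q1 → q1; q1 is not accepting → rejected

Final answer: "b", "aabb", "abaa", "baaa"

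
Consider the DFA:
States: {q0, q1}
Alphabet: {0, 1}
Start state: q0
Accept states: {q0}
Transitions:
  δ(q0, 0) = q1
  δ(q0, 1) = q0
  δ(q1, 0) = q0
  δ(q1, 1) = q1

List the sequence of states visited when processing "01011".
Starting at q0
Read '0': q0 -> q1
Read '1': q1 -> q1
Read '0': q1 -> q0
Read '1': q0 -> q0
Read '1': q0 -> q0

Final answer: q0 -> q1 -> q1 -> q0 -> q0 -> q0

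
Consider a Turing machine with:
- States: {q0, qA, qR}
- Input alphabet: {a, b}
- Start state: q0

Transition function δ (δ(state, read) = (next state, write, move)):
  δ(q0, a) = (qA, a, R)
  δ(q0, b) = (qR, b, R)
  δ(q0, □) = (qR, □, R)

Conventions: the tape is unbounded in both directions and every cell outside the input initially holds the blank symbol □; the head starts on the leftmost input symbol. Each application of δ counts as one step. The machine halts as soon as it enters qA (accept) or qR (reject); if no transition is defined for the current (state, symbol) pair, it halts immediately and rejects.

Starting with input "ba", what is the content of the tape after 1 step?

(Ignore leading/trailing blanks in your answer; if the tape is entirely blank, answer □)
Step 0: [q0]ba (head at position 0)
Step 1: δ(q0, b) = (qR, b, R)  ⊢  b[qR]a (head at position 1)
Tape after 1 step (ignoring surrounding blanks): ba

Final answer: Tape: ba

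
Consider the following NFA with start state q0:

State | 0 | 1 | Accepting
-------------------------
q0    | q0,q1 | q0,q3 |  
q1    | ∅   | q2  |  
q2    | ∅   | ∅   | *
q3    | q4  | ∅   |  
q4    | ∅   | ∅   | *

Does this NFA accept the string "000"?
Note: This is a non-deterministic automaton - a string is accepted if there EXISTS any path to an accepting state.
Track the set of states the NFA could be in: start {q0}
Read '0': {q0} → {q0, q1}
Read '0': {q0, q1} → {q0, q1}
Read '0': {q0, q1} → {q0, q1}
Final set {q0, q1} contains no accepting state → rejected.

Final answer: No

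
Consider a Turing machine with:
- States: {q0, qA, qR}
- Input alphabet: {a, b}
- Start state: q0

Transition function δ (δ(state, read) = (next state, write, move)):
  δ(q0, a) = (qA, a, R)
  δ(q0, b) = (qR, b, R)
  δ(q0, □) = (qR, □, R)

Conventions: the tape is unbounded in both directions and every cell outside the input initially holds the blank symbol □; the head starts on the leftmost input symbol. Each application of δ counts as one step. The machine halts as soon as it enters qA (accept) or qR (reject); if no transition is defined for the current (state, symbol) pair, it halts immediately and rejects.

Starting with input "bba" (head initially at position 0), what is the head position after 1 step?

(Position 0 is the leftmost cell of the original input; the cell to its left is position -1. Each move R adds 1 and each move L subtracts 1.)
Step 0: [q0]bba (head at position 0)
Step 1: δ(q0, b) = (qR, b, R)  ⊢  b[qR]ba (head at position 1)
Head position after 1 step: 1

Final answer: Position 1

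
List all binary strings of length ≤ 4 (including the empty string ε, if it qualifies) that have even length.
Checking every binary string of length 0 to 4:
  Length 0: accepted: ε | rejected: (none)
  Length 1: accepted: (none) | rejected: 0, 1
  Length 2: accepted: 00, 01, 10, 11 | rejected: (none)
  Length 3: accepted: (none) | rejected: 000, 001, 010, 011, 100, 101, 110, 111
  Length 4: accepted: 0000, 0001, 0010, 0011, 0100, 0101, 0110, 0111, 1000, 1001, 1010, 1011, 1100, 1101, 1110, 1111 | rejected: (none)
Total: 21 string(s).

Final answer: ε, 00, 01, 10, 11, 0000, 0001, 0010, 0011, 0100, 0101, 0110, 0111, 1000, 1001, 1010, 1011, 1100, 1101, 1110, 1111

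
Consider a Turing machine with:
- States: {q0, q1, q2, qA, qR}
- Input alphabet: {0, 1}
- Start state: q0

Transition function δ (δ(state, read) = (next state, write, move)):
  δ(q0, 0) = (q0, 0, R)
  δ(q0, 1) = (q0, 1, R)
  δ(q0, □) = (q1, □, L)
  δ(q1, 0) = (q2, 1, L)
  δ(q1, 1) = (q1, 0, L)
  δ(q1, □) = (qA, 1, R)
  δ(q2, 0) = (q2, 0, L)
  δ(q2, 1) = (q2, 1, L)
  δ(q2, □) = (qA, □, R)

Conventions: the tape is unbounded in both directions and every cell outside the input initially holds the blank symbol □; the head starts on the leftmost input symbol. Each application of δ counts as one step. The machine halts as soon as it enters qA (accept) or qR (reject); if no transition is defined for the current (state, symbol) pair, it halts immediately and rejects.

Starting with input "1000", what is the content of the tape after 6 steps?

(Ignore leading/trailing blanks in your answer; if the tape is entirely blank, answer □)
Step 0: [q0]1000 (head at position 0)
Step 1: δ(q0, 1) = (q0, 1, R)  ⊢  1[q0]000 (head at position 1)
Step 2: δ(q0, 0) = (q0, 0, R)  ⊢  10[q0]00 (head at position 2)
Step 3: δ(q0, 0) = (q0, 0, R)  ⊢  100[q0]0 (head at position 3)
Step 4: δ(q0, 0) = (q0, 0, R)  ⊢  1000[q0]□ (head at position 4)
Step 5: δ(q0, □) = (q1, □, L)  ⊢  100[q1]0□ (head at position 3)
Step 6: δ(q1, 0) = (q2, 1, L)  ⊢  10[q2]01□ (head at position 2)
Tape after 6 steps (ignoring surrounding blanks): 1001

Final answer: Tape: 1001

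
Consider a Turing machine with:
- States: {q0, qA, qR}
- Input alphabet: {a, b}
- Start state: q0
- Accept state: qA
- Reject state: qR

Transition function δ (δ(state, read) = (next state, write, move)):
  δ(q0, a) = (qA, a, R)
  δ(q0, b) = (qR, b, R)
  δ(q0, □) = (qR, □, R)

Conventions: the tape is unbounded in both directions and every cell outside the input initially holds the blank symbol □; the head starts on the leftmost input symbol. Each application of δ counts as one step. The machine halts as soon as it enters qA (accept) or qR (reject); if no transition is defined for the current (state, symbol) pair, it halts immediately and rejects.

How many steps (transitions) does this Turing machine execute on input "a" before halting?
Step 0: [q0]a (head at position 0)
Step 1: δ(q0, a) = (qA, a, R)  ⊢  a[qA]□ (head at position 1)
The machine is in qA, so it halts and accepts.
Number of transitions executed: 1.

Final answer: 1 steps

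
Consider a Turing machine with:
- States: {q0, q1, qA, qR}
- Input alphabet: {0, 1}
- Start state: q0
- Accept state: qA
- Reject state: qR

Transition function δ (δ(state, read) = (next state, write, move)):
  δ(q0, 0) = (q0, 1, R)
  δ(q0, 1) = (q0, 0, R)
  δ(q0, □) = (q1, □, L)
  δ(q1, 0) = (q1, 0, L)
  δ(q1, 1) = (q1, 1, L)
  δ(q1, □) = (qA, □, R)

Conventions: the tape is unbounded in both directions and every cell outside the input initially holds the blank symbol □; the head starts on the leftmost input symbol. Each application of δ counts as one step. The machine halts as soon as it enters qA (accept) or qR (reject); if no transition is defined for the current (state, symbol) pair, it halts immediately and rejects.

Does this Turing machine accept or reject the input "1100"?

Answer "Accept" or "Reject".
Step 0: [q0]1100 (head at position 0)
Step 1: δ(q0, 1) = (q0, 0, R)  ⊢  0[q0]100 (head at position 1)
Step 2: δ(q0, 1) = (q0, 0, R)  ⊢  00[q0]00 (head at position 2)
Step 3: δ(q0, 0) = (q0, 1, R)  ⊢  001[q0]0 (head at position 3)
Step 4: δ(q0, 0) = (q0, 1, R)  ⊢  0011[q0]□ (head at position 4)
Step 5: δ(q0, □) = (q1, □, L)  ⊢  001[q1]1□ (head at position 3)
Step 6: δ(q1, 1) = (q1, 1, L)  ⊢  00[q1]11□ (head at position 2)
Step 7: δ(q1, 1) = (q1, 1, L)  ⊢  0[q1]011□ (head at position 1)
Step 8: δ(q1, 0) = (q1, 0, L)  ⊢  [q1]0011□ (head at position 0)
Step 9: δ(q1, 0) = (q1, 0, L)  ⊢  [q1]□0011□ (head at position -1)
Step 10: δ(q1, □) = (qA, □, R)  ⊢  □[qA]0011□ (head at position 0)
The machine is in qA, so it halts and accepts.

Final answer: Accept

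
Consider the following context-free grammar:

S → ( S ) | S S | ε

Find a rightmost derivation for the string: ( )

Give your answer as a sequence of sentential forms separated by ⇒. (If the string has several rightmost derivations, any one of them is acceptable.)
Start with S.
Step 1: the rightmost non-terminal is S; apply S → ( S ):  ( S )
Step 2: the rightmost non-terminal is S; apply S → ε:  ( )

Final answer: S ⇒ ( S ) ⇒ ( )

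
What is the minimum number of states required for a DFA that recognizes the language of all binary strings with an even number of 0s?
Language: binary strings with an even number of 0s
Lower bound (Myhill–Nerode): the prefixes ε, 0 are pairwise distinguishable:
  ε vs 0: suffix ε distinguishes them (ε has zero 0s (accepted), 0 has one 0 (rejected))
So any DFA needs at least 2 states.
Upper bound: a DFA with 2 states exists (one state per class above).
Minimum states: 2

Final answer: 2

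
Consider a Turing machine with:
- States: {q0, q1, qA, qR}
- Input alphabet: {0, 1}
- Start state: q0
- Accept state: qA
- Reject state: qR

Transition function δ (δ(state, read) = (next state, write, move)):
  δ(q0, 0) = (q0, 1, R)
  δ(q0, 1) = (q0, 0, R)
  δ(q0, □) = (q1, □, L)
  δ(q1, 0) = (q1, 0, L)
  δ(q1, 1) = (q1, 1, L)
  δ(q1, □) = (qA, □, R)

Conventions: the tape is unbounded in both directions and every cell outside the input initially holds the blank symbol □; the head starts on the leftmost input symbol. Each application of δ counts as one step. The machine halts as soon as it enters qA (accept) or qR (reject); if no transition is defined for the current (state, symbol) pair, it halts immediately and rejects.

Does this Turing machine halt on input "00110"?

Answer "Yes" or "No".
Step 0: [q0]00110 (head at position 0)
Step 1: δ(q0, 0) = (q0, 1, R)  ⊢  1[q0]0110 (head at position 1)
Step 2: δ(q0, 0) = (q0, 1, R)  ⊢  11[q0]110 (head at position 2)
Step 3: δ(q0, 1) = (q0, 0, R)  ⊢  110[q0]10 (head at position 3)
Step 4: δ(q0, 1) = (q0, 0, R)  ⊢  1100[q0]0 (head at position 4)
Step 5: δ(q0, 0) = (q0, 1, R)  ⊢  11001[q0]□ (head at position 5)
Step 6: δ(q0, □) = (q1, □, L)  ⊢  1100[q1]1□ (head at position 4)
Step 7: δ(q1, 1) = (q1, 1, L)  ⊢  110[q1]01□ (head at position 3)
Step 8: δ(q1, 0) = (q1, 0, L)  ⊢  11[q1]001□ (head at position 2)
Step 9: δ(q1, 0) = (q1, 0, L)  ⊢  1[q1]1001□ (head at position 1)
Step 10: δ(q1, 1) = (q1, 1, L)  ⊢  [q1]11001□ (head at position 0)
Step 11: δ(q1, 1) = (q1, 1, L)  ⊢  [q1]□11001□ (head at position -1)
Step 12: δ(q1, □) = (qA, □, R)  ⊢  □[qA]11001□ (head at position 0)
The machine is in qA, so it halts and accepts.
It halts after 12 steps.

Final answer: Yes - halts after 12 steps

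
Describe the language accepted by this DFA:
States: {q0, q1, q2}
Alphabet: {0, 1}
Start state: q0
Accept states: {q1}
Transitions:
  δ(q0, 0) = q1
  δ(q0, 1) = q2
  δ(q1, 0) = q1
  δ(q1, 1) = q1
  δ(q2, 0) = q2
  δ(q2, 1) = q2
Analyzing the DFA structure:
Start state: q0
Accept states: {q1}
Interpreting what each state remembers (checking against the transitions):
  q0: nothing has been read yet
  q1: the first symbol was 0
  q2: the first symbol was 1 (trap state)
  δ(q0, 0): in q0 (nothing has been read yet), after reading 0 we have: the first symbol was 0 → q1
  δ(q0, 1): in q0 (nothing has been read yet), after reading 1 we have: the first symbol was 1 (trap state) → q2
  δ(q1, 0): in q1 (the first symbol was 0), after reading 0 we have: the first symbol was 0 → q1
  δ(q1, 1): in q1 (the first symbol was 0), after reading 1 we have: the first symbol was 0 → q1
  δ(q2, 0): in q2 (the first symbol was 1 (trap state)), after reading 0 we have: the first symbol was 1 (trap state) → q2
  δ(q2, 1): in q2 (the first symbol was 1 (trap state)), after reading 1 we have: the first symbol was 1 (trap state) → q2
A string is accepted iff it ends in {q1}, i.e. the first symbol was 0.
Language: All binary strings starting with 0

Final answer: All binary strings starting with 0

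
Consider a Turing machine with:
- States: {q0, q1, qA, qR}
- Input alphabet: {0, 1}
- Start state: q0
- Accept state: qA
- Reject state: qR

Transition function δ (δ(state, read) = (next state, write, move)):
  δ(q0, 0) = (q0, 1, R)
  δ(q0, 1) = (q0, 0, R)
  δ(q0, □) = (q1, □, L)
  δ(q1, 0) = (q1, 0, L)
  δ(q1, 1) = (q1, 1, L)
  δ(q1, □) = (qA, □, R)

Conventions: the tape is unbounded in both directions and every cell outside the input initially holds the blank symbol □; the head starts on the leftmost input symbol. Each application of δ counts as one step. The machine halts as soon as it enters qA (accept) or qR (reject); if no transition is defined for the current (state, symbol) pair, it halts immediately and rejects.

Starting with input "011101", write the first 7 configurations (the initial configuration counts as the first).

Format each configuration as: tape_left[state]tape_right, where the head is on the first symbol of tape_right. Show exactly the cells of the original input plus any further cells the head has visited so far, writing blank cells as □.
Step 0: [q0]011101 (head at position 0)
Step 1: δ(q0, 0) = (q0, 1, R)  ⊢  1[q0]11101 (head at position 1)
Step 2: δ(q0, 1) = (q0, 0, R)  ⊢  10[q0]1101 (head at position 2)
Step 3: δ(q0, 1) = (q0, 0, R)  ⊢  100[q0]101 (head at position 3)
Step 4: δ(q0, 1) = (q0, 0, R)  ⊢  1000[q0]01 (head at position 4)
Step 5: δ(q0, 0) = (q0, 1, R)  ⊢  10001[q0]1 (head at position 5)
Step 6: δ(q0, 1) = (q0, 0, R)  ⊢  100010[q0]□ (head at position 6)

Final answer: [q0]011101 ⊢ 1[q0]11101 ⊢ 10[q0]1101 ⊢ 100[q0]101 ⊢ 1000[q0]01 ⊢ 10001[q0]1 ⊢ 100010[q0]□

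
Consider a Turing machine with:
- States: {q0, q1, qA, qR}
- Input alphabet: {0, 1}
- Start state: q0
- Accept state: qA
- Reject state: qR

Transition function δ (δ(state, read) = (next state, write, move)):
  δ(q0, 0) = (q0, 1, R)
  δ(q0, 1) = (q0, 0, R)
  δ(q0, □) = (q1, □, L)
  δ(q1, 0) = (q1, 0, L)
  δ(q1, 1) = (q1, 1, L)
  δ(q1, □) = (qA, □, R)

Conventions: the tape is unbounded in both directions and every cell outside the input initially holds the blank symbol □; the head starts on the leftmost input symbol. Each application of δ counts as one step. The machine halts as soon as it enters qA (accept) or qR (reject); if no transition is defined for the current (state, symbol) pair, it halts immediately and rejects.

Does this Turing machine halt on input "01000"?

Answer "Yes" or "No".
Step 0: [q0]01000 (head at position 0)
Step 1: δ(q0, 0) = (q0, 1, R)  ⊢  1[q0]1000 (head at position 1)
Step 2: δ(q0, 1) = (q0, 0, R)  ⊢  10[q0]000 (head at position 2)
Step 3: δ(q0, 0) = (q0, 1, R)  ⊢  101[q0]00 (head at position 3)
Step 4: δ(q0, 0) = (q0, 1, R)  ⊢  1011[q0]0 (head at position 4)
Step 5: δ(q0, 0) = (q0, 1, R)  ⊢  10111[q0]□ (head at position 5)
Step 6: δ(q0, □) = (q1, □, L)  ⊢  1011[q1]1□ (head at position 4)
Step 7: δ(q1, 1) = (q1, 1, L)  ⊢  101[q1]11□ (head at position 3)
Step 8: δ(q1, 1) = (q1, 1, L)  ⊢  10[q1]111□ (head at position 2)
Step 9: δ(q1, 1) = (q1, 1, L)  ⊢  1[q1]0111□ (head at position 1)
Step 10: δ(q1, 0) = (q1, 0, L)  ⊢  [q1]10111□ (head at position 0)
Step 11: δ(q1, 1) = (q1, 1, L)  ⊢  [q1]□10111□ (head at position -1)
Step 12: δ(q1, □) = (qA, □, R)  ⊢  □[qA]10111□ (head at position 0)
The machine is in qA, so it halts and accepts.
It halts after 12 steps.

Final answer: Yes - halts after 12 steps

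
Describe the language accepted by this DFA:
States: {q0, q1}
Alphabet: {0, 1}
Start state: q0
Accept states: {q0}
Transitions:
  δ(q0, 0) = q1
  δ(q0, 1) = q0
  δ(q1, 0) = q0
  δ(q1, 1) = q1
Analyzing the DFA structure:
Start state: q0
Accept states: {q0}
Interpreting what each state remembers (checking against the transitions):
  q0: an even number of 0s has been read so far
  q1: an odd number of 0s has been read so far
  δ(q0, 0): in q0 (an even number of 0s has been read so far), after reading 0 we have: an odd number of 0s has been read so far → q1
  δ(q0, 1): in q0 (an even number of 0s has been read so far), after reading 1 we have: an even number of 0s has been read so far → q0
  δ(q1, 0): in q1 (an odd number of 0s has been read so far), after reading 0 we have: an even number of 0s has been read so far → q0
  δ(q1, 1): in q1 (an odd number of 0s has been read so far), after reading 1 we have: an odd number of 0s has been read so far → q1
A string is accepted iff it ends in {q0}, i.e. an even number of 0s has been read so far.
Language: All binary strings with an even number of 0s

Final answer: All binary strings with an even number of 0s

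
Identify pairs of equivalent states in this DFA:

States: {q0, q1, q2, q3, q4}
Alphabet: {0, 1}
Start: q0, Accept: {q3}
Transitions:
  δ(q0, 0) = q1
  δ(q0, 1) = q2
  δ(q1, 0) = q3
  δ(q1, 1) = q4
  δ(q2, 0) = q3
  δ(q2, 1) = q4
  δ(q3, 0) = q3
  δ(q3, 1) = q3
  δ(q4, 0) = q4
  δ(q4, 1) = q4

Using the table-filling algorithm:
Round 0 – mark pairs where exactly one state is accepting: (q0,q3), (q1,q3), (q2,q3), (q3,q4)
Round 1 – newly marked: (q0,q1) [on 0: q1 vs q3, already marked]; (q0,q2) [on 0: q1 vs q3, already marked]; (q1,q4) [on 0: q3 vs q4, already marked]; (q2,q4) [on 0: q3 vs q4, already marked]
Round 2 – newly marked: (q0,q4) [on 0: q1 vs q4, already marked]
No further pairs can be marked.
(q1, q2) unmarked: δ(q1,0)=q3, δ(q2,0)=q3; δ(q1,1)=q4, δ(q2,1)=q4 → equivalent
Equivalent pairs: (q1, q2)

Final answer: Equivalent pairs: (q1, q2)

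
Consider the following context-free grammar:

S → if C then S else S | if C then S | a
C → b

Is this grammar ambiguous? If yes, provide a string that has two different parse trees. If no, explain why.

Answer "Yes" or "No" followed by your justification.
The 'dangling else' can attach to either if. Two leftmost derivations of  if b then if b then a else a:
  (1) S ⇒ if C then S else S ⇒ if b then S else S ⇒ if b then if C then S else S ⇒ if b then if b then S else S ⇒ if b then if b then a else S ⇒ if b then if b then a else a   (else belongs to the outer if)
  (2) S ⇒ if C then S ⇒ if b then S ⇒ if b then if C then S else S ⇒ if b then if b then S else S ⇒ if b then if b then a else S ⇒ if b then if b then a else a   (else belongs to the inner if)
Two distinct parse trees for the same string, so the grammar is ambiguous.

Final answer: Yes - the string 'if b then if b then a else a' has two distinct leftmost derivations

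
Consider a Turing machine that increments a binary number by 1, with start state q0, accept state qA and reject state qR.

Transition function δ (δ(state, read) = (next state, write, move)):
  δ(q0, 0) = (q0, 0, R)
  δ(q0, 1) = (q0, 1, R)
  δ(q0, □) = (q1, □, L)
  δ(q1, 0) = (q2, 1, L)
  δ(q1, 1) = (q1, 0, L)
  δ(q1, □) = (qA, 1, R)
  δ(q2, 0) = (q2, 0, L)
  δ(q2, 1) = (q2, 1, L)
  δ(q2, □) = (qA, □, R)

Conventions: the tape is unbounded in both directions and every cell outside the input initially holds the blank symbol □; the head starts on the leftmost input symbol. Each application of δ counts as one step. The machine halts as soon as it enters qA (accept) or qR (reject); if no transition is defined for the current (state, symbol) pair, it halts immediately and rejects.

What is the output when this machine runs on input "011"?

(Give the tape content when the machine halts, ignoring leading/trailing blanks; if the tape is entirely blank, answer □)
Step 0: [q0]011 (head at position 0)
Step 1: δ(q0, 0) = (q0, 0, R)  ⊢  0[q0]11 (head at position 1)
Step 2: δ(q0, 1) = (q0, 1, R)  ⊢  01[q0]1 (head at position 2)
Step 3: δ(q0, 1) = (q0, 1, R)  ⊢  011[q0]□ (head at position 3)
Step 4: δ(q0, □) = (q1, □, L)  ⊢  01[q1]1□ (head at position 2)
Step 5: δ(q1, 1) = (q1, 0, L)  ⊢  0[q1]10□ (head at position 1)
Step 6: δ(q1, 1) = (q1, 0, L)  ⊢  [q1]000□ (head at position 0)
Step 7: δ(q1, 0) = (q2, 1, L)  ⊢  [q2]□100□ (head at position -1)
Step 8: δ(q2, □) = (qA, □, R)  ⊢  □[qA]100□ (head at position 0)
The machine is in qA, so it halts and accepts.
Tape content when halted (ignoring surrounding blanks): 100

Final answer: Output: 100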